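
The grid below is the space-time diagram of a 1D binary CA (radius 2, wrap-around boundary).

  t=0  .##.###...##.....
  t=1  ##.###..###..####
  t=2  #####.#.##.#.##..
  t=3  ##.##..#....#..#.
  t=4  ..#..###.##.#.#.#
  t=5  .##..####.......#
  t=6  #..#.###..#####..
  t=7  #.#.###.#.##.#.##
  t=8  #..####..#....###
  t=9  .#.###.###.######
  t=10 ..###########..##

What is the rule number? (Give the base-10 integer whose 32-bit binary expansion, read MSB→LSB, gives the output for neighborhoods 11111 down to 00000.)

  nb #####: next=.  (t=1,i=15, bit31=0)
  nb ####.: next=#  (t=1,i=0, bit30=1)
  nb ###.#: next=#  (t=1,i=1, bit29=1)
  nb ###..: next=.  (t=0,i=6, bit28=0)
  nb ##.##: next=#  (t=0,i=3, bit27=1)
  nb ##.#.: next=.  (t=2,i=5, bit26=0)
  nb ##..#: next=#  (t=1,i=6, bit25=1)
  nb ##...: next=.  (t=0,i=7, bit24=0)
  nb #.###: next=#  (t=0,i=4, bit23=1)
  nb #.##.: next=.  (t=2,i=8, bit22=0)
  nb #.#.#: next=.  (t=2,i=6, bit21=0)
  nb #.#..: next=#  (t=4,i=16, bit20=1)
  nb #..##: next=.  (t=1,i=7, bit19=0)
  nb #..#.: next=#  (t=3,i=6, bit18=1)
  nb #...#: next=#  (t=0,i=8, bit17=1)
  nb #....: next=#  (t=0,i=13, bit16=1)
  nb .####: next=#  (t=1,i=14, bit15=1)
  nb .###.: next=#  (t=0,i=5, bit14=1)
  nb .##.#: next=.  (t=0,i=2, bit13=0)
  nb .##..: next=.  (t=0,i=11, bit12=0)
  nb .#.##: next=#  (t=2,i=7, bit11=1)
  nb .#.#.: next=.  (t=4,i=13, bit10=0)
  nb .#..#: next=.  (t=3,i=13, bit9=0)
  nb .#...: next=.  (t=3,i=8, bit8=0)
  nb ..###: next=#  (t=1,i=8, bit7=1)
  nb ..##.: next=#  (t=0,i=1, bit6=1)
  nb ..#.#: next=.  (t=3,i=15, bit5=0)
  nb ..#..: next=#  (t=3,i=7, bit4=1)
  nb ...##: next=#  (t=0,i=0, bit3=1)
  nb ...#.: next=.  (t=3,i=11, bit2=0)
  nb ....#: next=#  (t=0,i=16, bit1=1)
  nb .....: next=#  (t=0,i=14, bit0=1)
  bits 01101010100101111100100011011011 = 1788332251

1788332251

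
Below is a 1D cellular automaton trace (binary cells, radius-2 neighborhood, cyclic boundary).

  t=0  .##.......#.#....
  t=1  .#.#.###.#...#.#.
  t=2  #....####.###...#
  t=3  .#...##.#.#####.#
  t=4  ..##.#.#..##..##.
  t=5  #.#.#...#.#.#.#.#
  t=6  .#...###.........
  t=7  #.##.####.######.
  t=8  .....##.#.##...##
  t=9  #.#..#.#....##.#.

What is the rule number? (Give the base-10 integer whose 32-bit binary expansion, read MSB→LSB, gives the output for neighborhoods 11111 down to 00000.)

  #####|.  b31=0 t=3,i=12
  ####.|.  b30=0 t=2,i=7
  ###.#|#  b29=1 t=1,i=7
  ###..|#  b28=1 t=2,i=12
  ##.##|.  b27=0 t=2,i=9
  ##.#.|#  b26=1 t=1,i=8
  ##..#|#  b25=1 t=4,i=12
  ##...|#  b24=1 t=0,i=3
  #.###|#  b23=1 t=1,i=5
  #.##.|.  b22=0 t=5,i=16
  #.#.#|.  b21=0 t=1,i=3
  #.#..|.  b20=0 t=0,i=12
  #..##|.  b19=0 t=4,i=9
  #..#.|#  b18=1 t=1,i=0
  #...#|#  b17=1 t=1,i=11
  #....|.  b16=0 t=0,i=4
  .####|#  b15=1 t=2,i=6
  .###.|#  b14=1 t=1,i=6
  .##.#|.  b13=0 t=3,i=6
  .##..|.  b12=0 t=0,i=2
  .#.##|.  b11=0 t=1,i=4
  .#.#.|.  b10=0 t=0,i=11
  .#..#|#  b9=1 t=1,i=16
  .#...|#  b8=1 t=0,i=13
  ..###|#  b7=1 t=2,i=5
  ..##.|#  b6=1 t=0,i=1
  ..#.#|.  b5=0 t=0,i=10
  ..#..|.  b4=0 t=6,i=1
  ...##|.  b3=0 t=0,i=0
  ...#.|#  b2=1 t=0,i=9
  ....#|.  b1=0 t=0,i=8
  .....|#  b0=1 t=0,i=5
  bits 00110111100001101100001111000101 = 931578821

931578821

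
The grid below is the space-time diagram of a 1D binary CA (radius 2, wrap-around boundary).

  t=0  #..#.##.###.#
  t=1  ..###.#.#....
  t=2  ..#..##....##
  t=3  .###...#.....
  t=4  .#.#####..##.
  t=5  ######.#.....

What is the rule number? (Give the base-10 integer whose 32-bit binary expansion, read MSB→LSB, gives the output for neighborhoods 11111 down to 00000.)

  ##### -> #   bit 31 = 1  t=4,i=5
  ####. -> .   bit 30 = 0  t=4,i=6
  ###.# -> .   bit 29 = 0  t=0,i=10
  ###.. -> #   bit 28 = 1  t=3,i=3
  ##.## -> .   bit 27 = 0  t=0,i=7
  ##.#. -> #   bit 26 = 1  t=1,i=5
  ##..# -> .   bit 25 = 0  t=0,i=1
  ##... -> #   bit 24 = 1  t=2,i=7
  #.### -> #   bit 23 = 1  t=0,i=8
  #.##. -> .   bit 22 = 0  t=0,i=5
  #.#.# -> #   bit 21 = 1  t=1,i=6
  #.#.. -> .   bit 20 = 0  t=1,i=8
  #..## -> .   bit 19 = 0  t=2,i=4
  #..#. -> #   bit 18 = 1  t=0,i=2
  #...# -> #   bit 17 = 1  t=3,i=5
  #.... -> .   bit 16 = 0  t=1,i=10
  .#### -> #   bit 15 = 1  t=4,i=4
  .###. -> .   bit 14 = 0  t=0,i=9
  .##.# -> #   bit 13 = 1  t=0,i=6
  .##.. -> .   bit 12 = 0  t=0,i=0
  .#.## -> #   bit 11 = 1  t=0,i=4
  .#.#. -> .   bit 10 = 0  t=1,i=7
  .#..# -> #   bit 9 = 1  t=2,i=3
  .#... -> .   bit 8 = 0  t=1,i=9
  ..### -> #   bit 7 = 1  t=1,i=2
  ..##. -> .   bit 6 = 0  t=2,i=5
  ..#.# -> #   bit 5 = 1  t=0,i=3
  ..#.. -> #   bit 4 = 1  t=2,i=2
  ...## -> .   bit 3 = 0  t=1,i=1
  ...#. -> #   bit 2 = 1  t=3,i=6
  ....# -> .   bit 1 = 0  t=1,i=0
  ..... -> #   bit 0 = 1  t=1,i=11
  bits 10010101101001101010101010110101 = 2510727861

2510727861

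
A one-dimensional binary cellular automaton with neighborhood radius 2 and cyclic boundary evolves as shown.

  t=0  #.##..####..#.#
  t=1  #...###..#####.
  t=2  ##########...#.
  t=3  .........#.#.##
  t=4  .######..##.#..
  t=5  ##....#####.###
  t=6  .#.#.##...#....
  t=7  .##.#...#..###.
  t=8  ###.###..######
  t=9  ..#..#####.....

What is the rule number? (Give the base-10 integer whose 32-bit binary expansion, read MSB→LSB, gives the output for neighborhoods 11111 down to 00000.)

  #####|.  b31=0 t=1,i=11
  ####.|.  b30=0 t=0,i=8
  ###.#|#  b29=1 t=1,i=13
  ###..|#  b28=1 t=0,i=9
  ##.##|.  b27=0 t=0,i=1
  ##.#.|.  b26=0 t=1,i=14
  ##..#|#  b25=1 t=0,i=4
  ##...|.  b24=0 t=2,i=10
  #.###|.  b23=0 t=2,i=0
  #.##.|.  b22=0 t=0,i=2
  #.#.#|.  b21=0 t=3,i=11
  #.#..|#  b20=1 t=1,i=0
  #..##|#  b19=1 t=0,i=5
  #..#.|#  b18=1 t=0,i=11
  #...#|#  b17=1 t=1,i=2
  #....|#  b16=1 t=3,i=1
  .####|.  b15=0 t=0,i=7
  .###.|#  b14=1 t=1,i=5
  .##.#|#  b13=1 t=0,i=0
  .##..|.  b12=0 t=0,i=3
  .#.##|#  b11=1 t=0,i=13
  .#.#.|#  b10=1 t=3,i=10
  .#..#|#  b9=1 t=7,i=9
  .#...|#  b8=1 t=1,i=1
  ..###|#  b7=1 t=0,i=6
  ..##.|#  b6=1 t=4,i=9
  ..#.#|#  b5=1 t=0,i=12
  ..#..|.  b4=0 t=6,i=10
  ...##|#  b3=1 t=1,i=3
  ...#.|.  b2=0 t=2,i=12
  ....#|.  b1=0 t=3,i=7
  .....|#  b0=1 t=3,i=2
  bits 00110010000111110110111111101001 = 840921065

840921065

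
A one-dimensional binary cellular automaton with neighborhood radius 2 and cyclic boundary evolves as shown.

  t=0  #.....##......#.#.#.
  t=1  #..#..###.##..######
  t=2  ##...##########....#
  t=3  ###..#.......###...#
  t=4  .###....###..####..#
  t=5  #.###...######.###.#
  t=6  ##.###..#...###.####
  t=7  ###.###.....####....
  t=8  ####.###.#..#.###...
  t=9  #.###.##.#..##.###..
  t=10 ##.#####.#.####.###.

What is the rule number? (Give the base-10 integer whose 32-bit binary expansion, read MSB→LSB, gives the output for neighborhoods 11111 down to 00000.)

  #####|.  b31=0 t=1,i=16
  ####.|#  b30=1 t=1,i=19
  ###.#|#  b29=1 t=1,i=8
  ###..|#  b28=1 t=1,i=0
  ##.##|#  b27=1 t=1,i=9
  ##.#.|.  b26=0 t=8,i=8
  ##..#|#  b25=1 t=1,i=1
  ##...|#  b24=1 t=0,i=8
  #.###|.  b23=0 t=4,i=1
  #.##.|#  b22=1 t=1,i=10
  #.#.#|#  b21=1 t=0,i=16
  #.#..|#  b20=1 t=0,i=0
  #..##|#  b19=1 t=1,i=5
  #..#.|.  b18=0 t=1,i=2
  #...#|.  b17=0 t=2,i=3
  #....|.  b16=0 t=0,i=2
  .####|.  b15=0 t=1,i=15
  .###.|#  b14=1 t=1,i=7
  .##.#|#  b13=1 t=5,i=0
  .##..|#  b12=1 t=0,i=7
  .#.##|#  b11=1 t=4,i=0
  .#.#.|#  b10=1 t=0,i=15
  .#..#|.  b9=0 t=1,i=4
  .#...|.  b8=0 t=0,i=1
  ..###|#  b7=1 t=1,i=6
  ..##.|#  b6=1 t=0,i=6
  ..#.#|#  b5=1 t=0,i=14
  ..#..|.  b4=0 t=1,i=3
  ...##|.  b3=0 t=0,i=5
  ...#.|.  b2=0 t=0,i=13
  ....#|.  b1=0 t=0,i=4
  .....|#  b0=1 t=0,i=3
  bits 01111011011110000111110011100001 = 2071493857

2071493857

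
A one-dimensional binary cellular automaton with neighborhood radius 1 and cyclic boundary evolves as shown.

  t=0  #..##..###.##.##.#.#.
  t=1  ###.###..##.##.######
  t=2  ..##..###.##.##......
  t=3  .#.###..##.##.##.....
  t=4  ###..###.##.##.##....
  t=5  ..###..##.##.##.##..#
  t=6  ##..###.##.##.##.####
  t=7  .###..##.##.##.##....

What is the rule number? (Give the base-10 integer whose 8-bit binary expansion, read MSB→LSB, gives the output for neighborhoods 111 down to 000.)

118

  nb ###: next=.  (t=0,i=8, bit7=0)
  nb ##.: next=#  (t=0,i=4, bit6=1)
  nb #.#: next=#  (t=0,i=10, bit5=1)
  nb #..: next=#  (t=0,i=1, bit4=1)
  nb .##: next=.  (t=0,i=3, bit3=0)
  nb .#.: next=#  (t=0,i=0, bit2=1)
  nb ..#: next=#  (t=0,i=2, bit1=1)
  nb ...: next=.  (t=2,i=0, bit0=0)
  bits 01110110 = 118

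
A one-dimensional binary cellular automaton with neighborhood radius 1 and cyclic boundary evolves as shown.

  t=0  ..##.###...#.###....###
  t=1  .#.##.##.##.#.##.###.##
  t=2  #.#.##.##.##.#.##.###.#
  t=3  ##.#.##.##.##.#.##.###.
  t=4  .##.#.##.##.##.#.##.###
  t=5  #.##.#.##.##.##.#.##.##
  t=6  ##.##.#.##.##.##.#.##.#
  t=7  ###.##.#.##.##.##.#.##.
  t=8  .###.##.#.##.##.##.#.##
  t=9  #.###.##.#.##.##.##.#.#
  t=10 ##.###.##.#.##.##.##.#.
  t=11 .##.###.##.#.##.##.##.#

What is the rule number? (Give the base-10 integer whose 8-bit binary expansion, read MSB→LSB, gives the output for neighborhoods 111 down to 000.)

  ### -> #   bit 7 = 1  t=0,i=6
  ##. -> #   bit 6 = 1  t=0,i=3
  #.# -> #   bit 5 = 1  t=0,i=4
  #.. -> .   bit 4 = 0  t=0,i=0
  .## -> .   bit 3 = 0  t=0,i=2
  .#. -> .   bit 2 = 0  t=0,i=11
  ..# -> #   bit 1 = 1  t=0,i=1
  ... -> #   bit 0 = 1  t=0,i=9
  bits 11100011 = 227

227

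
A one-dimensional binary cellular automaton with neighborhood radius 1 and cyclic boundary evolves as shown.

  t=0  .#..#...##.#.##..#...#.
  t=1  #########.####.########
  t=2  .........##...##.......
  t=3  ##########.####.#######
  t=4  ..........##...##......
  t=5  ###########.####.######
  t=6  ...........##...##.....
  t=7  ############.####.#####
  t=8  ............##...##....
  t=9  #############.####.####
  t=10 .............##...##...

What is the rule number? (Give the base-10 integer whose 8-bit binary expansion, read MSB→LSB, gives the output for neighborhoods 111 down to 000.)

63

  nb ###: next=.  (t=1,i=0, bit7=0)
  nb ##.: next=.  (t=0,i=9, bit6=0)
  nb #.#: next=#  (t=0,i=10, bit5=1)
  nb #..: next=#  (t=0,i=2, bit4=1)
  nb .##: next=#  (t=0,i=8, bit3=1)
  nb .#.: next=#  (t=0,i=1, bit2=1)
  nb ..#: next=#  (t=0,i=0, bit1=1)
  nb ...: next=#  (t=0,i=6, bit0=1)
  bits 00111111 = 63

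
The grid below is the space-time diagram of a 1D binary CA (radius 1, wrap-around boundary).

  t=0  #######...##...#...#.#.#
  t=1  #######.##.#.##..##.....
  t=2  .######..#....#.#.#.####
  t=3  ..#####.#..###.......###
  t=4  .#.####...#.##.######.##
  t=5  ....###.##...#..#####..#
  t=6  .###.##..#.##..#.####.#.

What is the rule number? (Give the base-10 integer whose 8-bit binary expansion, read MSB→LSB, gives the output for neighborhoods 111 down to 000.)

  ###|#  b7=1 t=0,i=0
  ##.|#  b6=1 t=0,i=6
  #.#|.  b5=0 t=0,i=20
  #..|.  b4=0 t=0,i=7
  .##|.  b3=0 t=0,i=10
  .#.|.  b2=0 t=0,i=15
  ..#|#  b1=1 t=0,i=9
  ...|#  b0=1 t=0,i=8
  bits 11000011 = 195

195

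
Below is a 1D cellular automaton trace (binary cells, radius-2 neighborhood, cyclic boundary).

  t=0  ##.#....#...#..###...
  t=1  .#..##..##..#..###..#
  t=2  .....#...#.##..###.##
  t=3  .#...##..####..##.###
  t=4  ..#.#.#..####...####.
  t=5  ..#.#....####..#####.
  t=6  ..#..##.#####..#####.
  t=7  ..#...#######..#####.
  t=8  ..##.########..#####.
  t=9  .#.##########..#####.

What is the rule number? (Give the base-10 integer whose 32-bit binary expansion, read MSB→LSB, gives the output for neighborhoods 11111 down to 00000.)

  ##### -> #   bit 31 = 1  t=5,i=17
  ####. -> #   bit 30 = 1  t=3,i=11
  ###.# -> .   bit 29 = 0  t=2,i=17
  ###.. -> #   bit 28 = 1  t=0,i=17
  ##.## -> #   bit 27 = 1  t=2,i=18
  ##.#. -> .   bit 26 = 0  t=0,i=2
  ##..# -> .   bit 25 = 0  t=1,i=6
  ##... -> .   bit 24 = 0  t=0,i=18
  #.### -> #   bit 23 = 1  t=3,i=18
  #.##. -> #   bit 22 = 1  t=2,i=11
  #.#.# -> #   bit 21 = 1  t=4,i=4
  #.#.. -> .   bit 20 = 0  t=0,i=3
  #..## -> .   bit 19 = 0  t=0,i=14
  #..#. -> #   bit 18 = 1  t=1,i=11
  #...# -> .   bit 17 = 0  t=0,i=10
  #.... -> #   bit 16 = 1  t=0,i=5
  .#### -> #   bit 15 = 1  t=3,i=10
  .###. -> #   bit 14 = 1  t=0,i=16
  .##.# -> #   bit 13 = 1  t=0,i=1
  .##.. -> #   bit 12 = 1  t=1,i=5
  .#.## -> #   bit 11 = 1  t=2,i=10
  .#.#. -> .   bit 10 = 0  t=1,i=0
  .#..# -> .   bit 9 = 0  t=0,i=13
  .#... -> #   bit 8 = 1  t=0,i=4
  ..### -> #   bit 7 = 1  t=0,i=15
  ..##. -> .   bit 6 = 0  t=0,i=0
  ..#.# -> #   bit 5 = 1  t=1,i=20
  ..#.. -> #   bit 4 = 1  t=0,i=8
  ...## -> #   bit 3 = 1  t=0,i=20
  ...#. -> .   bit 2 = 0  t=0,i=7
  ....# -> .   bit 1 = 0  t=0,i=6
  ..... -> .   bit 0 = 0  t=2,i=2
  bits 11011000111001011111100110111000 = 3638950328

3638950328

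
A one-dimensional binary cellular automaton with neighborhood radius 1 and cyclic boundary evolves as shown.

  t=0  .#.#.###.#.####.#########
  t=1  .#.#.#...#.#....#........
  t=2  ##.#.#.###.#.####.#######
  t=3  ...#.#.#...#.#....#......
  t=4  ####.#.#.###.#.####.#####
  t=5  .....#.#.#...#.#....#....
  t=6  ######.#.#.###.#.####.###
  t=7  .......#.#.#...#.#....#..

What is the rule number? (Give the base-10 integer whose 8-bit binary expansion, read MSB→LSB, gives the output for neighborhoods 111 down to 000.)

15

  ###|.  b7=0 t=0,i=6
  ##.|.  b6=0 t=0,i=7
  #.#|.  b5=0 t=0,i=0
  #..|.  b4=0 t=1,i=6
  .##|#  b3=1 t=0,i=5
  .#.|#  b2=1 t=0,i=1
  ..#|#  b1=1 t=1,i=0
  ...|#  b0=1 t=1,i=7
  bits 00001111 = 15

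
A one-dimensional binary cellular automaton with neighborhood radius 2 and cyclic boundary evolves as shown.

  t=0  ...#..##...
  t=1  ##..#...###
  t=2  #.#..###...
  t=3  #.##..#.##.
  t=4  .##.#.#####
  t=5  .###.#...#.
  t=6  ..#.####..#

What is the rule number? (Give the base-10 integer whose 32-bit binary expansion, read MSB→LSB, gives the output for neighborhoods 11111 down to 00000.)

1196649259

  nb #####: next=.  (t=1,i=10, bit31=0)
  nb ####.: next=#  (t=1,i=0, bit30=1)
  nb ###.#: next=.  (t=4,i=10, bit29=0)
  nb ###..: next=.  (t=1,i=1, bit28=0)
  nb ##.##: next=.  (t=4,i=0, bit27=0)
  nb ##.#.: next=#  (t=3,i=10, bit26=1)
  nb ##..#: next=#  (t=1,i=2, bit25=1)
  nb ##...: next=#  (t=0,i=8, bit24=1)
  nb #.###: next=.  (t=4,i=6, bit23=0)
  nb #.##.: next=#  (t=3,i=2, bit22=1)
  nb #.#.#: next=.  (t=3,i=0, bit21=0)
  nb #.#..: next=#  (t=2,i=2, bit20=1)
  nb #..##: next=.  (t=0,i=5, bit19=0)
  nb #..#.: next=.  (t=1,i=3, bit18=0)
  nb #...#: next=#  (t=1,i=6, bit17=1)
  nb #....: next=#  (t=0,i=9, bit16=1)
  nb .####: next=.  (t=1,i=9, bit15=0)
  nb .###.: next=#  (t=2,i=6, bit14=1)
  nb .##.#: next=#  (t=3,i=9, bit13=1)
  nb .##..: next=.  (t=0,i=7, bit12=0)
  nb .#.##: next=#  (t=3,i=1, bit11=1)
  nb .#.#.: next=.  (t=2,i=1, bit10=0)
  nb .#..#: next=#  (t=0,i=4, bit9=1)
  nb .#...: next=#  (t=1,i=5, bit8=1)
  nb ..###: next=.  (t=1,i=8, bit7=0)
  nb ..##.: next=.  (t=0,i=6, bit6=0)
  nb ..#.#: next=#  (t=2,i=0, bit5=1)
  nb ..#..: next=.  (t=0,i=3, bit4=0)
  nb ...##: next=#  (t=1,i=7, bit3=1)
  nb ...#.: next=.  (t=0,i=2, bit2=0)
  nb ....#: next=#  (t=0,i=1, bit1=1)
  nb .....: next=#  (t=0,i=0, bit0=1)
  bits 01000111010100110110101100101011 = 1196649259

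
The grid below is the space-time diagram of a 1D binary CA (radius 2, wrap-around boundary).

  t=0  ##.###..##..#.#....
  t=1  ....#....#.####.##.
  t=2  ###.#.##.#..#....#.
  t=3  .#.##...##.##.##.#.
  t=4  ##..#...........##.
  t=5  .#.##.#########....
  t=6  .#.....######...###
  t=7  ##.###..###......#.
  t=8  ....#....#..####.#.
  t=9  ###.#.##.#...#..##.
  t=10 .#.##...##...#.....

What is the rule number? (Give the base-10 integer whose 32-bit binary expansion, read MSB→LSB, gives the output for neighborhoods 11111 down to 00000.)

  #####|#  b31=1 t=5,i=8
  ####.|.  b30=0 t=1,i=13
  ###.#|.  b29=0 t=1,i=14
  ###..|.  b28=0 t=0,i=5
  ##.##|.  b27=0 t=0,i=2
  ##.#.|#  b26=1 t=2,i=3
  ##..#|.  b25=0 t=0,i=6
  ##...|.  b24=0 t=1,i=18
  #.###|.  b23=0 t=0,i=3
  #.##.|.  b22=0 t=1,i=16
  #.#.#|#  b21=1 t=2,i=4
  #.#..|#  b20=1 t=0,i=14
  #..##|.  b19=0 t=0,i=7
  #..#.|#  b18=1 t=0,i=11
  #...#|.  b17=0 t=3,i=6
  #....|#  b16=1 t=0,i=16
  .####|#  b15=1 t=1,i=12
  .###.|#  b14=1 t=0,i=4
  .##.#|.  b13=0 t=0,i=1
  .##..|#  b12=1 t=0,i=9
  .#.##|.  b11=0 t=1,i=10
  .#.#.|#  b10=1 t=0,i=13
  .#..#|.  b9=0 t=2,i=10
  .#...|.  b8=0 t=0,i=15
  ..###|.  b7=0 t=6,i=7
  ..##.|.  b6=0 t=0,i=0
  ..#.#|#  b5=1 t=0,i=12
  ..#..|#  b4=1 t=1,i=4
  ...##|.  b3=0 t=0,i=18
  ...#.|.  b2=0 t=1,i=3
  ....#|#  b1=1 t=0,i=17
  .....|#  b0=1 t=1,i=1
  bits 10000100001101011101010000110011 = 2218120243

2218120243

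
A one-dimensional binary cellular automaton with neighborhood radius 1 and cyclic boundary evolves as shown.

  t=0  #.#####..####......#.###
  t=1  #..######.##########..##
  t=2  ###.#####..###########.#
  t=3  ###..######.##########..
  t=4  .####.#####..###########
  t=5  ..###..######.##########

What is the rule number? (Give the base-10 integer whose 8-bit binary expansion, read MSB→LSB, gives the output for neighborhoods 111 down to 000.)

215

  nb ###: next=#  (t=0,i=3, bit7=1)
  nb ##.: next=#  (t=0,i=0, bit6=1)
  nb #.#: next=.  (t=0,i=1, bit5=0)
  nb #..: next=#  (t=0,i=7, bit4=1)
  nb .##: next=.  (t=0,i=2, bit3=0)
  nb .#.: next=#  (t=0,i=19, bit2=1)
  nb ..#: next=#  (t=0,i=8, bit1=1)
  nb ...: next=#  (t=0,i=14, bit0=1)
  bits 11010111 = 215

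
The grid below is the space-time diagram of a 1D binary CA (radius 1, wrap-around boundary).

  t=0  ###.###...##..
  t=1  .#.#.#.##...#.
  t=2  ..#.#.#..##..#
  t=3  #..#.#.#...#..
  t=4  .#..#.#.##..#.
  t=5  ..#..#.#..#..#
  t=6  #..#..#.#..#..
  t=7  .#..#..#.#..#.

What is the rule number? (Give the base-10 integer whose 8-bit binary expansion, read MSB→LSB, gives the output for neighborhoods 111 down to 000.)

177

  ### -> #   bit 7 = 1  t=0,i=1
  ##. -> .   bit 6 = 0  t=0,i=2
  #.# -> #   bit 5 = 1  t=0,i=3
  #.. -> #   bit 4 = 1  t=0,i=7
  .## -> .   bit 3 = 0  t=0,i=0
  .#. -> .   bit 2 = 0  t=1,i=1
  ..# -> .   bit 1 = 0  t=0,i=9
  ... -> #   bit 0 = 1  t=0,i=8
  bits 10110001 = 177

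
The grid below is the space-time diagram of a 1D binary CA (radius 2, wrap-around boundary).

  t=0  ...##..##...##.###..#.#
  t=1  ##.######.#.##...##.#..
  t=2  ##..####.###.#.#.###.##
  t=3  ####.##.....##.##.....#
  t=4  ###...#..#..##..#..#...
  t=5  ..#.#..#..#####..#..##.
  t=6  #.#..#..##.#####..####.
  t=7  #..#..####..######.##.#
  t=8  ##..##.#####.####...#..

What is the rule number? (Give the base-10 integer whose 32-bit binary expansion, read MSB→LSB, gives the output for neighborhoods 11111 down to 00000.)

3593124705

  ##### -> #   bit 31 = 1  t=1,i=5
  ####. -> #   bit 30 = 1  t=1,i=7
  ###.# -> .   bit 29 = 0  t=1,i=8
  ###.. -> #   bit 28 = 1  t=0,i=17
  ##.## -> .   bit 27 = 0  t=0,i=14
  ##.#. -> #   bit 26 = 1  t=1,i=9
  ##..# -> #   bit 25 = 1  t=0,i=5
  ##... -> .   bit 24 = 0  t=0,i=9
  #.### -> .   bit 23 = 0  t=0,i=15
  #.##. -> .   bit 22 = 0  t=1,i=12
  #.#.# -> #   bit 21 = 1  t=1,i=10
  #.#.. -> .   bit 20 = 0  t=0,i=22
  #..## -> #   bit 19 = 1  t=0,i=6
  #..#. -> .   bit 18 = 0  t=0,i=19
  #...# -> #   bit 17 = 1  t=0,i=1
  #.... -> .   bit 16 = 0  t=3,i=8
  .#### -> #   bit 15 = 1  t=1,i=4
  .###. -> .   bit 14 = 0  t=0,i=16
  .##.# -> #   bit 13 = 1  t=0,i=13
  .##.. -> #   bit 12 = 1  t=0,i=4
  .#.## -> #   bit 11 = 1  t=1,i=11
  .#.#. -> .   bit 10 = 0  t=0,i=21
  .#..# -> #   bit 9 = 1  t=1,i=21
  .#... -> #   bit 8 = 1  t=0,i=0
  ..### -> .   bit 7 = 0  t=2,i=4
  ..##. -> #   bit 6 = 1  t=0,i=3
  ..#.# -> #   bit 5 = 1  t=0,i=20
  ..#.. -> .   bit 4 = 0  t=4,i=6
  ...## -> .   bit 3 = 0  t=0,i=2
  ...#. -> .   bit 2 = 0  t=4,i=5
  ....# -> .   bit 1 = 0  t=3,i=10
  ..... -> #   bit 0 = 1  t=3,i=9
  bits 11010110001010101011101101100001 = 3593124705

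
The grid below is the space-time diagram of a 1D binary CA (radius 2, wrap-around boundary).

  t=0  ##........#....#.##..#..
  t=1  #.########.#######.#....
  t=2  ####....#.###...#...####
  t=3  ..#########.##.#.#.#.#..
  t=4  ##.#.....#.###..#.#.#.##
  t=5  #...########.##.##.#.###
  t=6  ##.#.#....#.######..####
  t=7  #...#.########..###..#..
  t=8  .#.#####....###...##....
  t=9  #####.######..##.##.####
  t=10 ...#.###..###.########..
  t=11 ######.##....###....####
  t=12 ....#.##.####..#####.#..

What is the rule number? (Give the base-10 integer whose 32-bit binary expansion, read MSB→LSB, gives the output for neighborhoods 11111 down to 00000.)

1539419503

  #####|.  b31=0 t=1,i=4
  ####.|#  b30=1 t=1,i=8
  ###.#|.  b29=0 t=1,i=9
  ###..|#  b28=1 t=2,i=3
  ##.##|#  b27=1 t=1,i=10
  ##.#.|.  b26=0 t=1,i=18
  ##..#|#  b25=1 t=0,i=19
  ##...|#  b24=1 t=0,i=2
  #.###|#  b23=1 t=1,i=2
  #.##.|#  b22=1 t=0,i=17
  #.#.#|.  b21=0 t=3,i=15
  #.#..|.  b20=0 t=1,i=19
  #..##|.  b19=0 t=0,i=23
  #..#.|.  b18=0 t=0,i=20
  #...#|.  b17=0 t=2,i=14
  #....|#  b16=1 t=0,i=3
  .####|#  b15=1 t=1,i=3
  .###.|.  b14=0 t=2,i=11
  .##.#|#  b13=1 t=3,i=13
  .##..|.  b12=0 t=0,i=1
  .#.##|#  b11=1 t=0,i=16
  .#.#.|#  b10=1 t=3,i=16
  .#..#|.  b9=0 t=0,i=22
  .#...|#  b8=1 t=0,i=11
  ..###|.  b7=0 t=2,i=20
  ..##.|#  b6=1 t=0,i=0
  ..#.#|#  b5=1 t=0,i=15
  ..#..|.  b4=0 t=0,i=10
  ...##|#  b3=1 t=2,i=19
  ...#.|#  b2=1 t=0,i=9
  ....#|#  b1=1 t=0,i=8
  .....|#  b0=1 t=0,i=4
  bits 01011011110000011010110101101111 = 1539419503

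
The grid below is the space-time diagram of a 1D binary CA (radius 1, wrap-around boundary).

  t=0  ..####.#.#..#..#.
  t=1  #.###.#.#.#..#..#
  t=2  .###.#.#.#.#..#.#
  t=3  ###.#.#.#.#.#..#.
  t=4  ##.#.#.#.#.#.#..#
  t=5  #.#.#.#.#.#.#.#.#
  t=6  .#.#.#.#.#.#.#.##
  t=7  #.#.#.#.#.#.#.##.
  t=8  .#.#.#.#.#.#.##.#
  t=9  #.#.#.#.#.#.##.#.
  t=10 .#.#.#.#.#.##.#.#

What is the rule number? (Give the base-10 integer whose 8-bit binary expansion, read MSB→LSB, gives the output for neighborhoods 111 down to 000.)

185

  ### -> #   bit 7 = 1  t=0,i=3
  ##. -> .   bit 6 = 0  t=0,i=5
  #.# -> #   bit 5 = 1  t=0,i=6
  #.. -> #   bit 4 = 1  t=0,i=10
  .## -> #   bit 3 = 1  t=0,i=2
  .#. -> .   bit 2 = 0  t=0,i=7
  ..# -> .   bit 1 = 0  t=0,i=1
  ... -> #   bit 0 = 1  t=0,i=0
  bits 10111001 = 185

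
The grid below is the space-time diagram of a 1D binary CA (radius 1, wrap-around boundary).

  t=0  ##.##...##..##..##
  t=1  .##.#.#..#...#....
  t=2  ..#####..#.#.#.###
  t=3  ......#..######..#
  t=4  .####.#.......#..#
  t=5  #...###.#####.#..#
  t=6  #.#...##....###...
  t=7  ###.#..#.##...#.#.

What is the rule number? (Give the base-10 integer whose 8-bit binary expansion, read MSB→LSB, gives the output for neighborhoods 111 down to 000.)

  nb ###: next=.  (t=0,i=0, bit7=0)
  nb ##.: next=#  (t=0,i=1, bit6=1)
  nb #.#: next=#  (t=0,i=2, bit5=1)
  nb #..: next=.  (t=0,i=5, bit4=0)
  nb .##: next=.  (t=0,i=3, bit3=0)
  nb .#.: next=#  (t=1,i=4, bit2=1)
  nb ..#: next=.  (t=0,i=7, bit1=0)
  nb ...: next=#  (t=0,i=6, bit0=1)
  bits 01100101 = 101

101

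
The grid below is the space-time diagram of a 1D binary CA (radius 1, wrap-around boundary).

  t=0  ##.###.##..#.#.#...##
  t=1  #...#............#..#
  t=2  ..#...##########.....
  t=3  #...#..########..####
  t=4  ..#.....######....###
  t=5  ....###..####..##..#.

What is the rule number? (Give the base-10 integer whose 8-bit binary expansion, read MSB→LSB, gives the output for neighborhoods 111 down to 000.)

  nb ###: next=#  (t=0,i=0, bit7=1)
  nb ##.: next=.  (t=0,i=1, bit6=0)
  nb #.#: next=.  (t=0,i=2, bit5=0)
  nb #..: next=.  (t=0,i=9, bit4=0)
  nb .##: next=.  (t=0,i=3, bit3=0)
  nb .#.: next=.  (t=0,i=11, bit2=0)
  nb ..#: next=.  (t=0,i=10, bit1=0)
  nb ...: next=#  (t=0,i=17, bit0=1)
  bits 10000001 = 129

129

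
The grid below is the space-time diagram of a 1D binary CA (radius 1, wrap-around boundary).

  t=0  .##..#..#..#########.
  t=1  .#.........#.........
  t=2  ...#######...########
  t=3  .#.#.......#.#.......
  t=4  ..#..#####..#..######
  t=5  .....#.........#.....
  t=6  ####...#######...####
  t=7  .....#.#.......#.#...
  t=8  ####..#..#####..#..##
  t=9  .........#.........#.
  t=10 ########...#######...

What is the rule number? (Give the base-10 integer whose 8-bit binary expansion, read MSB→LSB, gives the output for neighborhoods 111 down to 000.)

  [7] ### => .  t=0,i=12
  [6] ##. => .  t=0,i=2
  [5] #.# => #  t=3,i=2
  [4] #.. => .  t=0,i=3
  [3] .## => #  t=0,i=1
  [2] .#. => .  t=0,i=5
  [1] ..# => .  t=0,i=0
  [0] ... => #  t=1,i=3
  bits 00101001 = 41

41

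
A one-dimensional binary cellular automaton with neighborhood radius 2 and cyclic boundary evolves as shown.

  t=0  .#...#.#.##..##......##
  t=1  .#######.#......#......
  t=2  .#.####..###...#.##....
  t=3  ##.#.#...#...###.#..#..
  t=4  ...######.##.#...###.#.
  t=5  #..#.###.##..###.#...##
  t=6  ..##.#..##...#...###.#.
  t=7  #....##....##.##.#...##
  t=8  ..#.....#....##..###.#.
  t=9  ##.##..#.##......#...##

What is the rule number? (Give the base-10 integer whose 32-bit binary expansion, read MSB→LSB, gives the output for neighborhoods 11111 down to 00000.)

  ##### -> #   bit 31 = 1  t=1,i=3
  ####. -> #   bit 30 = 1  t=1,i=6
  ###.# -> .   bit 29 = 0  t=1,i=7
  ###.. -> .   bit 28 = 0  t=2,i=6
  ##.## -> #   bit 27 = 1  t=4,i=9
  ##.#. -> .   bit 26 = 0  t=0,i=0
  ##..# -> .   bit 25 = 0  t=0,i=11
  ##... -> .   bit 24 = 0  t=0,i=15
  #.### -> #   bit 23 = 1  t=2,i=3
  #.##. -> #   bit 22 = 1  t=0,i=9
  #.#.# -> #   bit 21 = 1  t=0,i=7
  #.#.. -> #   bit 20 = 1  t=0,i=1
  #..## -> .   bit 19 = 0  t=0,i=12
  #..#. -> #   bit 18 = 1  t=3,i=19
  #...# -> #   bit 17 = 1  t=0,i=3
  #.... -> #   bit 16 = 1  t=0,i=16
  .#### -> .   bit 15 = 0  t=1,i=2
  .###. -> .   bit 14 = 0  t=2,i=10
  .##.# -> .   bit 13 = 0  t=0,i=22
  .##.. -> .   bit 12 = 0  t=0,i=10
  .#.## -> .   bit 11 = 0  t=0,i=8
  .#.#. -> #   bit 10 = 1  t=0,i=6
  .#..# -> #   bit 9 = 1  t=3,i=18
  .#... -> #   bit 8 = 1  t=0,i=2
  ..### -> #   bit 7 = 1  t=1,i=1
  ..##. -> .   bit 6 = 0  t=0,i=13
  ..#.# -> #   bit 5 = 1  t=0,i=5
  ..#.. -> .   bit 4 = 0  t=1,i=16
  ...## -> .   bit 3 = 0  t=0,i=20
  ...#. -> #   bit 2 = 1  t=0,i=4
  ....# -> .   bit 1 = 0  t=0,i=19
  ..... -> .   bit 0 = 0  t=0,i=17
  bits 11001000111101110000011110100100 = 3371632548

3371632548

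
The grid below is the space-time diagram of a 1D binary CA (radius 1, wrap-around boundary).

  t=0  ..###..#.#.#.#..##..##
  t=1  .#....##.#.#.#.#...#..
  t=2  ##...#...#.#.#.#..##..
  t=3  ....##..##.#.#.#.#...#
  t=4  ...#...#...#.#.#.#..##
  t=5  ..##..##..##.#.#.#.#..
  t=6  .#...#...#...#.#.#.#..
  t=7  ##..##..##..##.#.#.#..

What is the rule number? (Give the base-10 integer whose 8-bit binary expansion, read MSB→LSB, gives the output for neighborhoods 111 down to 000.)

  ### -> .   bit 7 = 0  t=0,i=3
  ##. -> .   bit 6 = 0  t=0,i=4
  #.# -> .   bit 5 = 0  t=0,i=8
  #.. -> .   bit 4 = 0  t=0,i=0
  .## -> .   bit 3 = 0  t=0,i=2
  .#. -> #   bit 2 = 1  t=0,i=7
  ..# -> #   bit 1 = 1  t=0,i=1
  ... -> .   bit 0 = 0  t=1,i=3
  bits 00000110 = 6

6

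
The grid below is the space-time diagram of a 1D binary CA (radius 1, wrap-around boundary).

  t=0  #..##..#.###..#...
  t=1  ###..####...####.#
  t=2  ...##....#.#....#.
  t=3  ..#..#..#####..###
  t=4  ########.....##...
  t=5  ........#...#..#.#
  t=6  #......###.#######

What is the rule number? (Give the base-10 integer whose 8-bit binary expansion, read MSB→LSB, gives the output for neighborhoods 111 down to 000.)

54

  ### -> .   bit 7 = 0  t=0,i=10
  ##. -> .   bit 6 = 0  t=0,i=4
  #.# -> #   bit 5 = 1  t=0,i=8
  #.. -> #   bit 4 = 1  t=0,i=1
  .## -> .   bit 3 = 0  t=0,i=3
  .#. -> #   bit 2 = 1  t=0,i=0
  ..# -> #   bit 1 = 1  t=0,i=2
  ... -> .   bit 0 = 0  t=0,i=16
  bits 00110110 = 54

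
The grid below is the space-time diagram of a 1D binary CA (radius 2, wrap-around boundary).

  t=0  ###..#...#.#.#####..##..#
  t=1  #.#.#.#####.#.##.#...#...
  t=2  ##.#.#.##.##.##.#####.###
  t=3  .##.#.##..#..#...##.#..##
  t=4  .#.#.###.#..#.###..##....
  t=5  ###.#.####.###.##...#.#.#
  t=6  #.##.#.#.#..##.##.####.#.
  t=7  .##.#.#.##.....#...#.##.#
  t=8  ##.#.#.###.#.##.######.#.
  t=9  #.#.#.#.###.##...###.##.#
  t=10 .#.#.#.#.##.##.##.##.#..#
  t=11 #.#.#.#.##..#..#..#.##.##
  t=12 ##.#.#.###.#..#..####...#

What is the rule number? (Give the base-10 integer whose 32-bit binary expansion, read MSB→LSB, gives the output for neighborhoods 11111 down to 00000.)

3025657134

  [31] ##### => #  t=0,i=15
  [30] ####. => .  t=0,i=1
  [29] ###.# => #  t=1,i=10
  [28] ###.. => #  t=0,i=2
  [27] ##.## => .  t=2,i=9
  [26] ##.#. => #  t=1,i=11
  [25] ##..# => .  t=0,i=3
  [24] ##... => .  t=4,i=21
  [23] #.### => .  t=0,i=13
  [22] #.##. => #  t=1,i=14
  [21] #.#.# => .  t=0,i=11
  [20] #.#.. => #  t=1,i=17
  [19] #..## => .  t=0,i=19
  [18] #..#. => #  t=0,i=4
  [17] #...# => #  t=0,i=7
  [16] #.... => #  t=4,i=22
  [15] .#### => #  t=0,i=0
  [14] .###. => #  t=4,i=6
  [13] .##.# => .  t=1,i=15
  [12] .##.. => #  t=0,i=21
  [11] .#.## => #  t=0,i=12
  [10] .#.#. => #  t=0,i=10
  [9] .#..# => .  t=3,i=11
  [8] .#... => #  t=0,i=6
  [7] ..### => .  t=0,i=24
  [6] ..##. => .  t=0,i=20
  [5] ..#.# => #  t=0,i=9
  [4] ..#.. => .  t=0,i=5
  [3] ...## => #  t=3,i=16
  [2] ...#. => #  t=0,i=8
  [1] ....# => #  t=4,i=24
  [0] ..... => .  t=4,i=23
  bits 10110100010101111101110100101110 = 3025657134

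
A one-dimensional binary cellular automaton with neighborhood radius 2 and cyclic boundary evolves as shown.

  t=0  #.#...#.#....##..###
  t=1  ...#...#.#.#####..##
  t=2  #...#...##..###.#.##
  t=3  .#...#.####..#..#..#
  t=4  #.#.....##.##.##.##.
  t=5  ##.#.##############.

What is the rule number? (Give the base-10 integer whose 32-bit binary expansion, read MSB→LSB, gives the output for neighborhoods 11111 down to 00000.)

3412391755

  nb #####: next=#  (t=1,i=13, bit31=1)
  nb ####.: next=#  (t=0,i=19, bit30=1)
  nb ###.#: next=.  (t=0,i=0, bit29=0)
  nb ###..: next=.  (t=1,i=15, bit28=0)
  nb ##.##: next=#  (t=4,i=10, bit27=1)
  nb ##.#.: next=.  (t=0,i=1, bit26=0)
  nb ##..#: next=#  (t=0,i=15, bit25=1)
  nb ##...: next=#  (t=1,i=0, bit24=1)
  nb #.###: next=.  (t=1,i=11, bit23=0)
  nb #.##.: next=#  (t=4,i=11, bit22=1)
  nb #.#.#: next=#  (t=1,i=9, bit21=1)
  nb #.#..: next=.  (t=0,i=2, bit20=0)
  nb #..##: next=.  (t=0,i=16, bit19=0)
  nb #..#.: next=#  (t=3,i=12, bit18=1)
  nb #...#: next=.  (t=0,i=4, bit17=0)
  nb #....: next=.  (t=0,i=10, bit16=0)
  nb .####: next=#  (t=0,i=18, bit15=1)
  nb .###.: next=#  (t=2,i=13, bit14=1)
  nb .##.#: next=#  (t=4,i=9, bit13=1)
  nb .##..: next=#  (t=0,i=14, bit12=1)
  nb .#.##: next=.  (t=1,i=10, bit11=0)
  nb .#.#.: next=#  (t=0,i=7, bit10=1)
  nb .#..#: next=#  (t=3,i=14, bit9=1)
  nb .#...: next=#  (t=0,i=3, bit8=1)
  nb ..###: next=.  (t=0,i=17, bit7=0)
  nb ..##.: next=#  (t=0,i=13, bit6=1)
  nb ..#.#: next=.  (t=0,i=6, bit5=0)
  nb ..#..: next=.  (t=1,i=3, bit4=0)
  nb ...##: next=#  (t=0,i=12, bit3=1)
  nb ...#.: next=.  (t=0,i=5, bit2=0)
  nb ....#: next=#  (t=0,i=11, bit1=1)
  nb .....: next=#  (t=4,i=5, bit0=1)
  bits 11001011011001001111011101001011 = 3412391755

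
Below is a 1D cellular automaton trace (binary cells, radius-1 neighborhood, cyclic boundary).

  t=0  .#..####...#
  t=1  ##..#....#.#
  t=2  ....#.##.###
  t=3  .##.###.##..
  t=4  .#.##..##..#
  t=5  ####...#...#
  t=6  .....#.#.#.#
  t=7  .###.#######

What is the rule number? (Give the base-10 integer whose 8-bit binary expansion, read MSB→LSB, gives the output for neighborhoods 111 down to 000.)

  ### -> .   bit 7 = 0  t=0,i=5
  ##. -> .   bit 6 = 0  t=0,i=7
  #.# -> #   bit 5 = 1  t=0,i=0
  #.. -> .   bit 4 = 0  t=0,i=2
  .## -> #   bit 3 = 1  t=0,i=4
  .#. -> #   bit 2 = 1  t=0,i=1
  ..# -> .   bit 1 = 0  t=0,i=3
  ... -> #   bit 0 = 1  t=0,i=9
  bits 00101101 = 45

45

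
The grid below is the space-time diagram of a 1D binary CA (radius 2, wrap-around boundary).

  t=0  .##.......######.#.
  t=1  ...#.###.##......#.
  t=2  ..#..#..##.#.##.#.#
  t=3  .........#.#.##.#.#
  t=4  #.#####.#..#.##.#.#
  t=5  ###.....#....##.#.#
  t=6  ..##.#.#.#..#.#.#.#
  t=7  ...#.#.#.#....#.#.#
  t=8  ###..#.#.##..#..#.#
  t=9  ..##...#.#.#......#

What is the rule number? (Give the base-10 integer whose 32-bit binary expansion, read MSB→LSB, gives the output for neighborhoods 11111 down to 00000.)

  [31] ##### => .  t=0,i=12
  [30] ####. => .  t=0,i=14
  [29] ###.# => .  t=0,i=15
  [28] ###.. => #  t=5,i=2
  [27] ##.## => #  t=1,i=8
  [26] ##.#. => .  t=0,i=16
  [25] ##..# => #  t=8,i=3
  [24] ##... => #  t=0,i=3
  [23] #.### => #  t=1,i=5
  [22] #.##. => #  t=1,i=9
  [21] #.#.# => #  t=2,i=11
  [20] #.#.. => #  t=0,i=17
  [19] #..## => .  t=0,i=0
  [18] #..#. => .  t=2,i=1
  [17] #...# => #  t=7,i=1
  [16] #.... => .  t=0,i=4
  [15] .#### => .  t=0,i=11
  [14] .###. => .  t=1,i=6
  [13] .##.# => #  t=2,i=9
  [12] .##.. => .  t=0,i=2
  [11] .#.## => .  t=1,i=4
  [10] .#.#. => .  t=2,i=17
  [9] .#..# => .  t=0,i=18
  [8] .#... => #  t=1,i=18
  [7] ..### => #  t=0,i=10
  [6] ..##. => .  t=0,i=1
  [5] ..#.# => .  t=1,i=3
  [4] ..#.. => .  t=1,i=17
  [3] ...## => #  t=0,i=9
  [2] ...#. => #  t=1,i=2
  [1] ....# => .  t=0,i=8
  [0] ..... => #  t=0,i=5
  bits 00011011111100100010000110001101 = 468853133

468853133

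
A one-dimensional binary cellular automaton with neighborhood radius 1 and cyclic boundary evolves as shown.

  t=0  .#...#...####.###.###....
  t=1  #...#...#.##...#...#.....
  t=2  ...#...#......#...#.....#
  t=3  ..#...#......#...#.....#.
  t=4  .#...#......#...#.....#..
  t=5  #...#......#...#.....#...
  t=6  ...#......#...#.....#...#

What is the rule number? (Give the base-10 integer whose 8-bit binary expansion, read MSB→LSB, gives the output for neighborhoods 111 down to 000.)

130

  [7] ### => #  t=0,i=10
  [6] ##. => .  t=0,i=12
  [5] #.# => .  t=0,i=13
  [4] #.. => .  t=0,i=2
  [3] .## => .  t=0,i=9
  [2] .#. => .  t=0,i=1
  [1] ..# => #  t=0,i=0
  [0] ... => .  t=0,i=3
  bits 10000010 = 130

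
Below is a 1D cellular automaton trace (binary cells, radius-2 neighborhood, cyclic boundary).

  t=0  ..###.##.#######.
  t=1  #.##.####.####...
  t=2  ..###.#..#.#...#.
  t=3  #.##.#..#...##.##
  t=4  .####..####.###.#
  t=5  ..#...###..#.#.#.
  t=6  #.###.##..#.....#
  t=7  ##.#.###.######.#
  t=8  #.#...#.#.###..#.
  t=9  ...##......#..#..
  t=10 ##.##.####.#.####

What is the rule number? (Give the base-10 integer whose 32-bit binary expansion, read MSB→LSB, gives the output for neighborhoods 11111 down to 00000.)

  #####|#  b31=1 t=0,i=11
  ####.|.  b30=0 t=0,i=14
  ###.#|.  b29=0 t=0,i=4
  ###..|.  b28=0 t=0,i=15
  ##.##|#  b27=1 t=0,i=5
  ##.#.|#  b26=1 t=2,i=5
  ##..#|.  b25=0 t=4,i=5
  ##...|.  b24=0 t=0,i=16
  #.###|.  b23=0 t=0,i=9
  #.##.|#  b22=1 t=0,i=6
  #.#.#|.  b21=0 t=4,i=16
  #.#..|.  b20=0 t=2,i=6
  #..##|#  b19=1 t=4,i=6
  #..#.|#  b18=1 t=2,i=8
  #...#|#  b17=1 t=0,i=0
  #....|#  b16=1 t=6,i=12
  .####|#  b15=1 t=0,i=10
  .###.|#  b14=1 t=0,i=3
  .##.#|#  b13=1 t=0,i=7
  .##..|#  b12=1 t=6,i=7
  .#.##|.  b11=0 t=1,i=1
  .#.#.|.  b10=0 t=2,i=10
  .#..#|.  b9=0 t=2,i=7
  .#...|#  b8=1 t=2,i=12
  ..###|#  b7=1 t=0,i=2
  ..##.|#  b6=1 t=3,i=12
  ..#.#|.  b5=0 t=1,i=0
  ..#..|#  b4=1 t=2,i=15
  ...##|.  b3=0 t=0,i=1
  ...#.|.  b2=0 t=1,i=16
  ....#|#  b1=1 t=6,i=14
  .....|#  b0=1 t=6,i=13
  bits 10001100010011111111000111010011 = 2354049491

2354049491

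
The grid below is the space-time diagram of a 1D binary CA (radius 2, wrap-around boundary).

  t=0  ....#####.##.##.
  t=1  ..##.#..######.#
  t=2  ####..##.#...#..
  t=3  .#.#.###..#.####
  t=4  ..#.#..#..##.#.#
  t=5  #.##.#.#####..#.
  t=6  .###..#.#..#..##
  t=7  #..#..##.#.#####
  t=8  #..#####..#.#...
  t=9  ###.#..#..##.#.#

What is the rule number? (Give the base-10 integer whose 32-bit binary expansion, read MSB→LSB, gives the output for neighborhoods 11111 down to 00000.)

961064830

  ##### -> .   bit 31 = 0  t=0,i=6
  ####. -> .   bit 30 = 0  t=0,i=7
  ###.# -> #   bit 29 = 1  t=0,i=8
  ###.. -> #   bit 28 = 1  t=2,i=3
  ##.## -> #   bit 27 = 1  t=0,i=9
  ##.#. -> .   bit 26 = 0  t=1,i=4
  ##..# -> .   bit 25 = 0  t=2,i=4
  ##... -> #   bit 24 = 1  t=0,i=15
  #.### -> .   bit 23 = 0  t=3,i=5
  #.##. -> #   bit 22 = 1  t=0,i=10
  #.#.# -> .   bit 21 = 0  t=3,i=1
  #.#.. -> .   bit 20 = 0  t=1,i=5
  #..## -> #   bit 19 = 1  t=1,i=1
  #..#. -> .   bit 18 = 0  t=3,i=9
  #...# -> .   bit 17 = 0  t=2,i=11
  #.... -> .   bit 16 = 0  t=0,i=0
  .#### -> #   bit 15 = 1  t=0,i=5
  .###. -> .   bit 14 = 0  t=3,i=6
  .##.# -> #   bit 13 = 1  t=0,i=11
  .##.. -> .   bit 12 = 0  t=0,i=14
  .#.## -> #   bit 11 = 1  t=3,i=4
  .#.#. -> #   bit 10 = 1  t=3,i=2
  .#..# -> #   bit 9 = 1  t=1,i=0
  .#... -> #   bit 8 = 1  t=2,i=10
  ..### -> .   bit 7 = 0  t=0,i=4
  ..##. -> #   bit 6 = 1  t=1,i=2
  ..#.# -> #   bit 5 = 1  t=3,i=10
  ..#.. -> #   bit 4 = 1  t=2,i=13
  ...## -> #   bit 3 = 1  t=0,i=3
  ...#. -> #   bit 2 = 1  t=2,i=12
  ....# -> #   bit 1 = 1  t=0,i=2
  ..... -> .   bit 0 = 0  t=0,i=1
  bits 00111001010010001010111101111110 = 961064830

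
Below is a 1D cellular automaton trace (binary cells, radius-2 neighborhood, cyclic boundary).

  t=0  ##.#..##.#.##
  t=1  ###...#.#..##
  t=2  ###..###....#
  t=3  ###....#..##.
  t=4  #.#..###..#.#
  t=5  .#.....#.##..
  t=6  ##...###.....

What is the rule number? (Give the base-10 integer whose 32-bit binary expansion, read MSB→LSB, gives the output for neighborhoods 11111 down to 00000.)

4236543102

  ##### -> #   bit 31 = 1  t=1,i=0
  ####. -> #   bit 30 = 1  t=0,i=0
  ###.# -> #   bit 29 = 1  t=0,i=1
  ###.. -> #   bit 28 = 1  t=1,i=2
  ##.## -> #   bit 27 = 1  t=3,i=12
  ##.#. -> #   bit 26 = 1  t=0,i=2
  ##..# -> .   bit 25 = 0  t=2,i=3
  ##... -> .   bit 24 = 0  t=1,i=3
  #.### -> #   bit 23 = 1  t=0,i=11
  #.##. -> .   bit 22 = 0  t=4,i=12
  #.#.# -> .   bit 21 = 0  t=0,i=9
  #.#.. -> .   bit 20 = 0  t=0,i=3
  #..## -> .   bit 19 = 0  t=0,i=5
  #..#. -> #   bit 18 = 1  t=4,i=9
  #...# -> .   bit 17 = 0  t=1,i=4
  #.... -> .   bit 16 = 0  t=2,i=9
  .#### -> #   bit 15 = 1  t=0,i=12
  .###. -> .   bit 14 = 0  t=2,i=6
  .##.# -> .   bit 13 = 0  t=0,i=7
  .##.. -> .   bit 12 = 0  t=5,i=10
  .#.## -> .   bit 11 = 0  t=0,i=10
  .#.#. -> #   bit 10 = 1  t=1,i=7
  .#..# -> .   bit 9 = 0  t=0,i=4
  .#... -> .   bit 8 = 0  t=5,i=2
  ..### -> .   bit 7 = 0  t=1,i=11
  ..##. -> #   bit 6 = 1  t=0,i=6
  ..#.# -> #   bit 5 = 1  t=1,i=6
  ..#.. -> #   bit 4 = 1  t=3,i=7
  ...## -> #   bit 3 = 1  t=2,i=11
  ...#. -> #   bit 2 = 1  t=1,i=5
  ....# -> #   bit 1 = 1  t=2,i=10
  ..... -> .   bit 0 = 0  t=5,i=4
  bits 11111100100001001000010001111110 = 4236543102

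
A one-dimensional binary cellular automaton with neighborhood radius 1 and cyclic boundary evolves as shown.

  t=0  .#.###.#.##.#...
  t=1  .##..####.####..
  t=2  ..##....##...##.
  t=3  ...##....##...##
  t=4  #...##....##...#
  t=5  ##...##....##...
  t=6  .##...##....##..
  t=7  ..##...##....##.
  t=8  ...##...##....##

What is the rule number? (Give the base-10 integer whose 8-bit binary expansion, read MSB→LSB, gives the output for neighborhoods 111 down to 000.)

  ### -> .   bit 7 = 0  t=0,i=4
  ##. -> #   bit 6 = 1  t=0,i=5
  #.# -> #   bit 5 = 1  t=0,i=2
  #.. -> #   bit 4 = 1  t=0,i=13
  .## -> .   bit 3 = 0  t=0,i=3
  .#. -> #   bit 2 = 1  t=0,i=1
  ..# -> .   bit 1 = 0  t=0,i=0
  ... -> .   bit 0 = 0  t=0,i=14
  bits 01110100 = 116

116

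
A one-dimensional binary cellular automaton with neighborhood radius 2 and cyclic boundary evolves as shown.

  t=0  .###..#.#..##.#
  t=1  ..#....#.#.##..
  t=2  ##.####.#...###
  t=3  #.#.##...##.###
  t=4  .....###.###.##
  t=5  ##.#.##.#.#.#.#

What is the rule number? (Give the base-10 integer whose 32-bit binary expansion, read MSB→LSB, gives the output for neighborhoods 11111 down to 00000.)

3372480454

  [31] ##### => #  t=2,i=14
  [30] ####. => #  t=2,i=0
  [29] ###.# => .  t=2,i=1
  [28] ###.. => .  t=0,i=3
  [27] ##.## => #  t=2,i=2
  [26] ##.#. => .  t=0,i=13
  [25] ##..# => .  t=0,i=4
  [24] ##... => #  t=1,i=13
  [23] #.### => .  t=0,i=1
  [22] #.##. => .  t=1,i=11
  [21] #.#.# => .  t=0,i=14
  [20] #.#.. => .  t=0,i=8
  [19] #..## => .  t=0,i=10
  [18] #..#. => .  t=0,i=5
  [17] #...# => #  t=2,i=10
  [16] #.... => #  t=1,i=4
  [15] .#### => #  t=2,i=4
  [14] .###. => #  t=0,i=2
  [13] .##.# => #  t=0,i=12
  [12] .##.. => #  t=1,i=12
  [11] .#.## => .  t=0,i=0
  [10] .#.#. => #  t=0,i=7
  [9] .#..# => #  t=0,i=9
  [8] .#... => #  t=1,i=3
  [7] ..### => #  t=2,i=12
  [6] ..##. => #  t=0,i=11
  [5] ..#.# => .  t=0,i=6
  [4] ..#.. => .  t=1,i=2
  [3] ...## => .  t=2,i=11
  [2] ...#. => #  t=1,i=1
  [1] ....# => #  t=1,i=0
  [0] ..... => .  t=4,i=2
  bits 11001001000000111111011111000110 = 3372480454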